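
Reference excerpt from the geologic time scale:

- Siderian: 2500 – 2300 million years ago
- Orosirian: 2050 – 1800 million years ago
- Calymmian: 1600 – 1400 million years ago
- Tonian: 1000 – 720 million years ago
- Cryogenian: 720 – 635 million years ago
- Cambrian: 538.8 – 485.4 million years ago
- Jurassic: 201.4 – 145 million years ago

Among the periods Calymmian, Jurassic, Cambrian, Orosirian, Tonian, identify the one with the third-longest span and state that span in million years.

Calymmian, 200 million years

Start − end for each: Calymmian 1600 − 1400 = 200; Jurassic 201.4 − 145 = 56.4; Cambrian 538.8 − 485.4 = 53.4; Orosirian 2050 − 1800 = 250; Tonian 1000 − 720 = 280.
Ranking these from longest: Tonian > Orosirian > Calymmian > Jurassic > Cambrian.
Position 3 in that ranking is Calymmian, which lasted 200 Myr.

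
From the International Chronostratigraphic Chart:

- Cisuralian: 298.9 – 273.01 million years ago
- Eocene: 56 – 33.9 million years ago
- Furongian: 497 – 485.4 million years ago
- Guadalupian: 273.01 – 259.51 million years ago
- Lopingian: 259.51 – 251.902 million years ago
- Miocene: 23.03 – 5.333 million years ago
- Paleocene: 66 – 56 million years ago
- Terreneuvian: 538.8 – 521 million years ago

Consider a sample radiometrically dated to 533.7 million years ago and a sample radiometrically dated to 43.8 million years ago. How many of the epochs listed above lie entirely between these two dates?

5

533.7 Ma sits inside the Terreneuvian (538.8–521) and 43.8 Ma inside the Eocene (56–33.9); neither of those is wholly between the two dates.
The listed epochs lying completely between them are Furongian, Cisuralian, Guadalupian, Lopingian, Paleocene — 5 in all.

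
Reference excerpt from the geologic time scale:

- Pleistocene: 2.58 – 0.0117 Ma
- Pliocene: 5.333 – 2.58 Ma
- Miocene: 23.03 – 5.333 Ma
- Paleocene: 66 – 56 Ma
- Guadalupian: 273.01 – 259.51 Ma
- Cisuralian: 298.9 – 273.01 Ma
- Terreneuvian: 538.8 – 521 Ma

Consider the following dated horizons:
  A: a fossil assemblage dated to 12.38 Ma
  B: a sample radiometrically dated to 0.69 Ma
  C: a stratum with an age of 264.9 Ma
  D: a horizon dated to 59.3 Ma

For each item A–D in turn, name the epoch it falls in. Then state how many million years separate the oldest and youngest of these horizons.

Match each age against the start–end ranges in the excerpt: A = 12.38 Ma → Miocene (23.03–5.333); B = 0.69 Ma → Pleistocene (2.58–0.0117); C = 264.9 Ma → Guadalupian (273.01–259.51); D = 59.3 Ma → Paleocene (66–56).
The largest age is 264.9 Ma and the smallest is 0.69 Ma; their difference is 264.21 Myr.

A — Miocene; B — Pleistocene; C — Guadalupian; D — Paleocene; span 264.21 million years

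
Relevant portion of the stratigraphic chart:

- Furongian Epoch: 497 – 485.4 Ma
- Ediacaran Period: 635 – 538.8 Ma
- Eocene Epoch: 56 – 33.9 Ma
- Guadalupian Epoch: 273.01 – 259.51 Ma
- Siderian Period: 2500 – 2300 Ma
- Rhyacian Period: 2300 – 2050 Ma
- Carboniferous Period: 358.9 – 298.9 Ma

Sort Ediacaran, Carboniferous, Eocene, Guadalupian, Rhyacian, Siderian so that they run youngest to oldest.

Sorting by start age (ascending Ma, since larger Ma = older): Eocene began 56, Guadalupian began 273.01, Carboniferous began 358.9, Ediacaran began 635, Rhyacian began 2300, Siderian began 2500.

Eocene → Guadalupian → Carboniferous → Ediacaran → Rhyacian → Siderian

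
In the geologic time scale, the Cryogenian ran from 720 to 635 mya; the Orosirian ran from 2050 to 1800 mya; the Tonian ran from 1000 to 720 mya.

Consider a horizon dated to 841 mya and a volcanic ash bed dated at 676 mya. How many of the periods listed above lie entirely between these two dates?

0

The older date is 841 Ma and the younger is 676 Ma.
No period both begins after 841 Ma and ends before 676 Ma, so the count is 0.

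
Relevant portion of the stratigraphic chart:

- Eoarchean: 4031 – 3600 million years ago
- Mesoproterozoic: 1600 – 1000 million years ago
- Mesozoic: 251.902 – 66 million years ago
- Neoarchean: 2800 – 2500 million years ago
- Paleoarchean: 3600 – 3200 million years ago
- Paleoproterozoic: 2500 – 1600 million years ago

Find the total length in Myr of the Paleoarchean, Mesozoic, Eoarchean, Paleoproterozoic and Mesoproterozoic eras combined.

2516.902 million years

Duration is start − end for each: (3600 − 3200) + (251.902 − 66) + (4031 − 3600) + (2500 − 1600) + (1600 − 1000).
That is 400 + 185.902 + 431 + 900 + 600, which totals 2516.902 million years.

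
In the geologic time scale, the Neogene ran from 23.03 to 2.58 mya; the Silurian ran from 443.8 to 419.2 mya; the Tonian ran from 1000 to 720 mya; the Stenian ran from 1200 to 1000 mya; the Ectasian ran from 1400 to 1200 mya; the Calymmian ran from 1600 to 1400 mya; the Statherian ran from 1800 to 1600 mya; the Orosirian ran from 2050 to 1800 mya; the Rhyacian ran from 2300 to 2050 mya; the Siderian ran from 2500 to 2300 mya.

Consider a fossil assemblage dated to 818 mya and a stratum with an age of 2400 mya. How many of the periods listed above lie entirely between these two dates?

The older date is 2400 Ma and the younger is 818 Ma.
Periods with start < 2400 and end > 818 Ma: Rhyacian (2300–2050), Orosirian (2050–1800), Statherian (1800–1600), Calymmian (1600–1400), Ectasian (1400–1200), Stenian (1200–1000).
That is 6 complete periods.

6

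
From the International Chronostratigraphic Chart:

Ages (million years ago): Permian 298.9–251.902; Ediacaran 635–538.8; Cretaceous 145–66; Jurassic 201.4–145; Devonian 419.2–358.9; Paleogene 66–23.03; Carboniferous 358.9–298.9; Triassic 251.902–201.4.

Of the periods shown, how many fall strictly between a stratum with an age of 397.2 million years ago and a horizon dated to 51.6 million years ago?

5

The older date is 397.2 Ma and the younger is 51.6 Ma.
Periods with start < 397.2 and end > 51.6 Ma: Carboniferous (358.9–298.9), Permian (298.9–251.902), Triassic (251.902–201.4), Jurassic (201.4–145), Cretaceous (145–66).
That is 5 complete periods.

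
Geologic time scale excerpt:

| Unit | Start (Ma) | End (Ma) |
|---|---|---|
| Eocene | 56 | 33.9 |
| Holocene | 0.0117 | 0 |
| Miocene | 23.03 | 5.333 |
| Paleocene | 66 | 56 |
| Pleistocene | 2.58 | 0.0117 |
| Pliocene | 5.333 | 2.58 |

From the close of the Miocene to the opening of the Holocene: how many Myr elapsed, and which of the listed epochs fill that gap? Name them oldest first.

End of Miocene = 5.333 Ma; start of Holocene = 0.0117 Ma.
Gap = 5.333 − 0.0117 = 5.3213 Myr.
Epochs wholly inside 5.333–0.0117 Ma: Pliocene (5.333–2.58), Pleistocene (2.58–0.0117).

5.3213 million years; Pliocene, Pleistocene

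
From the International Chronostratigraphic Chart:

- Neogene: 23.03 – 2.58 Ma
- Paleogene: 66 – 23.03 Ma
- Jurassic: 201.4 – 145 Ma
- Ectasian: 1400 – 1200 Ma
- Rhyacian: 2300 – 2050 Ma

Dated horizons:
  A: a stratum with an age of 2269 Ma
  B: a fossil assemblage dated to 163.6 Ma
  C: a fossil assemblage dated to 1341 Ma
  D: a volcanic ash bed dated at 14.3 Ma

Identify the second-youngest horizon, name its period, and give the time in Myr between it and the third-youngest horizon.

Smaller Ma means younger, so youngest first: D 14.3 < B 163.6 < C 1341 < A 2269.
Counting 2 along gives B (163.6 Ma); the excerpt puts that inside the Jurassic, 201.4–145 Ma.
Next in line is C (1341 Ma), and 1341 − 163.6 = 1177.4 Myr.

B, in the Jurassic; 1177.4 million years to C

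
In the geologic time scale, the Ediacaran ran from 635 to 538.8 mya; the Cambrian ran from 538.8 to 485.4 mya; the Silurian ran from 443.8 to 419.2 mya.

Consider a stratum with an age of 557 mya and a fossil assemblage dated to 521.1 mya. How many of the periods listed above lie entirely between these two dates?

0

Checking each listed span, none has both start < 557 Ma and end > 521.1 Ma — every period straddles one of the two dates or lies outside them — so the count is 0.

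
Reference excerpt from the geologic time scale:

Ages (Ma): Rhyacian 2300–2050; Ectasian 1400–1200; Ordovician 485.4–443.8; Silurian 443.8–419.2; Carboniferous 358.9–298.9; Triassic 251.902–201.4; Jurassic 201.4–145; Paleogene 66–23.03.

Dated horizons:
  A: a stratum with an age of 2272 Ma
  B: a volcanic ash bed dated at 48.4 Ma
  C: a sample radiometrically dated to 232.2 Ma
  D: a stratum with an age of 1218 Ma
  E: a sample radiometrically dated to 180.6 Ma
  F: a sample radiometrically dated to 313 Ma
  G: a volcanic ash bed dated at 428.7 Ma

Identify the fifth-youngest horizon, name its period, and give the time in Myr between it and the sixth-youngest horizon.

Smaller Ma means younger, so youngest first: B 48.4 < E 180.6 < C 232.2 < F 313 < G 428.7 < D 1218 < A 2272.
Counting 5 along gives G (428.7 Ma); the excerpt puts that inside the Silurian, 443.8–419.2 Ma.
Next in line is D (1218 Ma), and 1218 − 428.7 = 789.3 Myr.

G, in the Silurian; 789.3 million years to D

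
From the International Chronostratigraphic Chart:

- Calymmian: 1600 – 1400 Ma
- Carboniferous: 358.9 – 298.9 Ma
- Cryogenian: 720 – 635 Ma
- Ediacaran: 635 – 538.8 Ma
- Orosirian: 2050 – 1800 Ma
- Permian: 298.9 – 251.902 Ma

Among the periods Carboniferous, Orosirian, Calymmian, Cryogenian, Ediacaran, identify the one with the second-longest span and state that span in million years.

Calymmian, 200 million years

Start − end for each: Carboniferous 358.9 − 298.9 = 60; Orosirian 2050 − 1800 = 250; Calymmian 1600 − 1400 = 200; Cryogenian 720 − 635 = 85; Ediacaran 635 − 538.8 = 96.2.
Ranking these from longest: Orosirian > Calymmian > Ediacaran > Cryogenian > Carboniferous.
Position 2 in that ranking is Calymmian, which lasted 200 Myr.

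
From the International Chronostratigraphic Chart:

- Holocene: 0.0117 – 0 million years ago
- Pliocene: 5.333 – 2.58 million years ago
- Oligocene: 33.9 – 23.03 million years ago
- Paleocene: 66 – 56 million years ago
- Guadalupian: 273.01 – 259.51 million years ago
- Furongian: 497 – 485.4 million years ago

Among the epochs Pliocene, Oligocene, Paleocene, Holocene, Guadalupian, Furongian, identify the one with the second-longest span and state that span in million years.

Furongian, 11.6 million years

Start − end for each: Pliocene 5.333 − 2.58 = 2.753; Oligocene 33.9 − 23.03 = 10.87; Paleocene 66 − 56 = 10; Holocene 0.0117 − 0 = 0.0117; Guadalupian 273.01 − 259.51 = 13.5; Furongian 497 − 485.4 = 11.6.
Ranking these from longest: Guadalupian > Furongian > Oligocene > Paleocene > Pliocene > Holocene.
Position 2 in that ranking is Furongian, which lasted 11.6 Myr.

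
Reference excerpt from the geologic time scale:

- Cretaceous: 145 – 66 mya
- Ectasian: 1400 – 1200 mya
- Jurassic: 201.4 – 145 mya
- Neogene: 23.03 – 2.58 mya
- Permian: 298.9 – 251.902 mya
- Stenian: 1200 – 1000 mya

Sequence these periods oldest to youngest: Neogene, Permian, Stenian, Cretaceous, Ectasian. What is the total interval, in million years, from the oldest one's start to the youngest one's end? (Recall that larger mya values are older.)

Ectasian → Stenian → Permian → Cretaceous → Neogene; total span 1397.42 Myr

From the excerpt: Neogene 23.03–2.58; Permian 298.9–251.902; Stenian 1200–1000; Cretaceous 145–66; Ectasian 1400–1200 (Ma).
Larger Ma is earlier, so the oldest is Ectasian and the youngest is Neogene; oldest to youngest: Ectasian, Stenian, Permian, Cretaceous, Neogene.
Oldest start 1400 minus youngest end 2.58 gives 1397.42 Myr overall.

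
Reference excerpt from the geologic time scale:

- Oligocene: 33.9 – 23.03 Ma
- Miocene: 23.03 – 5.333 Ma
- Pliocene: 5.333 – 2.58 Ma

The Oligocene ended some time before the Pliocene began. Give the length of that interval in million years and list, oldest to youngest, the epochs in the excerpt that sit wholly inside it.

17.697 million years; Miocene

The Oligocene closes at 23.03 Ma and the Pliocene opens at 5.333 Ma, so the interval is 23.03 − 5.333 = 17.697 Myr.
An epoch fits inside if it starts at or after 23.03 Ma and ends at or before 5.333 Ma; oldest first that gives Miocene.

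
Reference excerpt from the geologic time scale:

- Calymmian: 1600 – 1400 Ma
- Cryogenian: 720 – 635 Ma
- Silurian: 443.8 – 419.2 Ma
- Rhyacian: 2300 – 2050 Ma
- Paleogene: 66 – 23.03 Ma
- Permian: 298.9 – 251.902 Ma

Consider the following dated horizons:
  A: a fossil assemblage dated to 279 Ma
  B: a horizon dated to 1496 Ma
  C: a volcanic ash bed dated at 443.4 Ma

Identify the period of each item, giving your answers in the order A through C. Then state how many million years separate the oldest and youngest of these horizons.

Match each age against the start–end ranges in the excerpt: A = 279 Ma → Permian (298.9–251.902); B = 1496 Ma → Calymmian (1600–1400); C = 443.4 Ma → Silurian (443.8–419.2).
The largest age is 1496 Ma and the smallest is 279 Ma; their difference is 1217 Myr.

A — Permian; B — Calymmian; C — Silurian; span 1217 million years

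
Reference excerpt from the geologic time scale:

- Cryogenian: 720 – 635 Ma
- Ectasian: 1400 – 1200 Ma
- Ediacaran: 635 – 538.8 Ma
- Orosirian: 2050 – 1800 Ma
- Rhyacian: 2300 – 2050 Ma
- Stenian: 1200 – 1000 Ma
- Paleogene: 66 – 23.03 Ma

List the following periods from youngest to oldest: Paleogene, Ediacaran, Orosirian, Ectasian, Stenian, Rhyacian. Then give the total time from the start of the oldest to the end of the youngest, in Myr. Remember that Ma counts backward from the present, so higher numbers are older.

Start ages (Ma): Rhyacian 2300, Orosirian 2050, Ectasian 1400, Stenian 1200, Ediacaran 635, Paleogene 66.
Ordered youngest to oldest: Paleogene, Ediacaran, Stenian, Ectasian, Orosirian, Rhyacian.
Span = 2300 − 23.03 = 2276.97 Myr.

Paleogene → Ediacaran → Stenian → Ectasian → Orosirian → Rhyacian; total span 2276.97 Myr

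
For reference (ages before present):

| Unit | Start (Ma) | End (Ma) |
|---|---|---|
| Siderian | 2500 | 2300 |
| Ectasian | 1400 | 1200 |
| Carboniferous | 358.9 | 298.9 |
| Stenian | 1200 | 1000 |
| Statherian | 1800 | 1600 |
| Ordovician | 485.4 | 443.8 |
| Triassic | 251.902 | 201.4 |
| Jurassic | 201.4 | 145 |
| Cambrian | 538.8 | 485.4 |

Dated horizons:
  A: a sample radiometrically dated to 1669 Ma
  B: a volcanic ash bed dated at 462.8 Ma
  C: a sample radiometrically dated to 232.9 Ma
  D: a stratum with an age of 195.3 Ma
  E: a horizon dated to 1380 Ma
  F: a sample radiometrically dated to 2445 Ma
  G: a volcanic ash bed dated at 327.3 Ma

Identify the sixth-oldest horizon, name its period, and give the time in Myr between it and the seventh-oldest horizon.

C, in the Triassic; 37.6 million years to D

Larger Ma means older, so oldest first: F 2445 > A 1669 > E 1380 > B 462.8 > G 327.3 > C 232.9 > D 195.3.
Counting 6 along gives C (232.9 Ma); the excerpt puts that inside the Triassic, 251.902–201.4 Ma.
Next in line is D (195.3 Ma), and 232.9 − 195.3 = 37.6 Myr.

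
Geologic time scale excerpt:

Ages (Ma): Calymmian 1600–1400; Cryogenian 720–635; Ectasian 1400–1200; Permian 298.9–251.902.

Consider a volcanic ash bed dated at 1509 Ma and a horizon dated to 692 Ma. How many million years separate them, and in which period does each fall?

817 million years apart; the first in the Calymmian, the second in the Cryogenian

Elapsed time: 1509 − 692 = 817 Myr.
1509 Ma lies within 1600–1400 Ma: Calymmian.
692 Ma lies within 720–635 Ma: Cryogenian.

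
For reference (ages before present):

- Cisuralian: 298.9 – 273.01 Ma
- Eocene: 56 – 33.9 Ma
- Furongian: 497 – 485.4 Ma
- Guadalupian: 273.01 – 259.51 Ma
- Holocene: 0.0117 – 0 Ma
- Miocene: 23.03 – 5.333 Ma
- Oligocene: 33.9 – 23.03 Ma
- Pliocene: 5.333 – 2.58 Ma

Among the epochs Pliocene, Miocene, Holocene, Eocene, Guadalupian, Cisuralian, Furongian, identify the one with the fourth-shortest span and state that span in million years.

Guadalupian, 13.5 million years

Start − end for each: Pliocene 5.333 − 2.58 = 2.753; Miocene 23.03 − 5.333 = 17.697; Holocene 0.0117 − 0 = 0.0117; Eocene 56 − 33.9 = 22.1; Guadalupian 273.01 − 259.51 = 13.5; Cisuralian 298.9 − 273.01 = 25.89; Furongian 497 − 485.4 = 11.6.
Ranking these from shortest: Holocene < Pliocene < Furongian < Guadalupian < Miocene < Eocene < Cisuralian.
Position 4 in that ranking is Guadalupian, which lasted 13.5 Myr.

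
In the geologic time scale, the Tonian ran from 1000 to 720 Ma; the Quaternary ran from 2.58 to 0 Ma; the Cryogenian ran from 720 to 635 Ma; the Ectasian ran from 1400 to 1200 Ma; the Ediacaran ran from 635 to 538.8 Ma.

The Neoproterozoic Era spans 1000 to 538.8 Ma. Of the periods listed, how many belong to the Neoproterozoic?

3

Periods inside 1000–538.8 Ma: Tonian, Cryogenian, Ediacaran — 3 in total.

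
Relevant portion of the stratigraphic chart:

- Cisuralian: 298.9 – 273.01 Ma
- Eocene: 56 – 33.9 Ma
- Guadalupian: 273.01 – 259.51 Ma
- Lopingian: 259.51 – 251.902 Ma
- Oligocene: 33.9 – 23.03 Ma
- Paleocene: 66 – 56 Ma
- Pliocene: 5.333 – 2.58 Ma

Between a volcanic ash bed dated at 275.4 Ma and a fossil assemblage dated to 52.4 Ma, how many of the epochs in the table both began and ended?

275.4 Ma sits inside the Cisuralian (298.9–273.01) and 52.4 Ma inside the Eocene (56–33.9); neither of those is wholly between the two dates.
The listed epochs lying completely between them are Guadalupian, Lopingian, Paleocene — 3 in all.

3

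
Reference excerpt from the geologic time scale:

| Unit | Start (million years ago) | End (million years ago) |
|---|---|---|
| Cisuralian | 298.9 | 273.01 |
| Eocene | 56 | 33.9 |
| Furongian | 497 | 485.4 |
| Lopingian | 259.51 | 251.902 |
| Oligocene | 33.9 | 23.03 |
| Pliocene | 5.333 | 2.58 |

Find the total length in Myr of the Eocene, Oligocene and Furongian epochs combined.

44.57 million years

Each duration: Eocene = 22.1; Oligocene = 10.87; Furongian = 11.6.
Sum: 22.1 + 10.87 + 11.6 = 44.57 Myr.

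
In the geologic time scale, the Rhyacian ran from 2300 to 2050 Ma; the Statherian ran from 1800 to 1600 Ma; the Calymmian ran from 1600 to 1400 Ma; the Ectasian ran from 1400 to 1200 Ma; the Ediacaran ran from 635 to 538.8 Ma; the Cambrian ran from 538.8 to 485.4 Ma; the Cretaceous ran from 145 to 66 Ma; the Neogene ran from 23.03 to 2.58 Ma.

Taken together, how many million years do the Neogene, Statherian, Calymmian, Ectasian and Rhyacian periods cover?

Duration is start − end for each: (23.03 − 2.58) + (1800 − 1600) + (1600 − 1400) + (1400 − 1200) + (2300 − 2050).
That is 20.45 + 200 + 200 + 200 + 250, which totals 870.45 million years.

870.45 million years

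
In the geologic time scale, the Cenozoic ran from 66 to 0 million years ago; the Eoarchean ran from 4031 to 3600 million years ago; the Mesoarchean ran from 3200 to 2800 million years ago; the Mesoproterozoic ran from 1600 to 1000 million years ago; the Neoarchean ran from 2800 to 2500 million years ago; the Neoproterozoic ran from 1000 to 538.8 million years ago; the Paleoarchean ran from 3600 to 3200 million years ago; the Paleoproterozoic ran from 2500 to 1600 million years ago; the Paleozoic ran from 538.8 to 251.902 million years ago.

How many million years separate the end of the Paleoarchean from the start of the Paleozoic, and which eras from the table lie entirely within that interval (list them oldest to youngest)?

End of Paleoarchean = 3200 Ma; start of Paleozoic = 538.8 Ma.
Gap = 3200 − 538.8 = 2661.2 Myr.
Eras wholly inside 3200–538.8 Ma: Mesoarchean (3200–2800), Neoarchean (2800–2500), Paleoproterozoic (2500–1600), Mesoproterozoic (1600–1000), Neoproterozoic (1000–538.8).

2661.2 million years; Mesoarchean, Neoarchean, Paleoproterozoic, Mesoproterozoic, Neoproterozoic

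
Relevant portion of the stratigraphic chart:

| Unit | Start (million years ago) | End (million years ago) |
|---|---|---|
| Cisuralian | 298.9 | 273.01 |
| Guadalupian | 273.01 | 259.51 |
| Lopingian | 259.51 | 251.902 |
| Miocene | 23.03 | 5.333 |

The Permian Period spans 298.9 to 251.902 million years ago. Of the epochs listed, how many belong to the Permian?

Epochs inside 298.9–251.902 Ma: Cisuralian, Guadalupian, Lopingian — 3 in total.

3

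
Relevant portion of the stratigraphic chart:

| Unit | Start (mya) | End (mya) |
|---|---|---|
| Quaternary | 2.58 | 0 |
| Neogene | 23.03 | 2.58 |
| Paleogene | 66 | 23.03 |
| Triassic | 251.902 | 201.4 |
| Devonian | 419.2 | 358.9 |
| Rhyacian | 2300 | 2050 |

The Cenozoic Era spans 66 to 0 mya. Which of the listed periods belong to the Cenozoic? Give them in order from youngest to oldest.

Quaternary, Neogene, Paleogene

Periods with both bounds inside 66–0 Ma: Quaternary (2.58–0), Neogene (23.03–2.58), Paleogene (66–23.03).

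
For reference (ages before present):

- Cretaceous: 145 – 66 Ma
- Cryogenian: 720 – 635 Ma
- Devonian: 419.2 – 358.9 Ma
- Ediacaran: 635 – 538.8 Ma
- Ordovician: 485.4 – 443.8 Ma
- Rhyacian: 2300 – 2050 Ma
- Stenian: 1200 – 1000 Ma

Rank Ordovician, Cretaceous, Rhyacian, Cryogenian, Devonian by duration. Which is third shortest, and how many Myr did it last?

Durations: Ordovician 41.6; Cretaceous 79; Rhyacian 250; Cryogenian 85; Devonian 60.3 Myr.
Sorted shortest-first: Ordovician (41.6), Devonian (60.3), Cretaceous (79), Cryogenian (85), Rhyacian (250).
The third shortest is Cretaceous at 79 Myr.

Cretaceous, 79 million years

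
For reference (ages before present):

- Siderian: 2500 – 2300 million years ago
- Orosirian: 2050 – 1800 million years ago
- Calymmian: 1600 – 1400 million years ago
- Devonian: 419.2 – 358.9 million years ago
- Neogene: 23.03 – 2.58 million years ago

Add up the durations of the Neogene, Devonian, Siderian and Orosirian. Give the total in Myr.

530.75 million years

Each duration: Neogene = 20.45; Devonian = 60.3; Siderian = 200; Orosirian = 250.
Sum: 20.45 + 60.3 + 200 + 250 = 530.75 Myr.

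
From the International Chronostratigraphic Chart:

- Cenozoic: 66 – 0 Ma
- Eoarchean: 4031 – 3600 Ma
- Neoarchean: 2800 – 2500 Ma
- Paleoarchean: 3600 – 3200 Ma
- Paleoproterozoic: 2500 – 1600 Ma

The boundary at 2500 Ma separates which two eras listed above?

Neoarchean and Paleoproterozoic

The Neoarchean ends at 2500 Ma and the Paleoproterozoic begins at 2500 Ma, so they share that boundary.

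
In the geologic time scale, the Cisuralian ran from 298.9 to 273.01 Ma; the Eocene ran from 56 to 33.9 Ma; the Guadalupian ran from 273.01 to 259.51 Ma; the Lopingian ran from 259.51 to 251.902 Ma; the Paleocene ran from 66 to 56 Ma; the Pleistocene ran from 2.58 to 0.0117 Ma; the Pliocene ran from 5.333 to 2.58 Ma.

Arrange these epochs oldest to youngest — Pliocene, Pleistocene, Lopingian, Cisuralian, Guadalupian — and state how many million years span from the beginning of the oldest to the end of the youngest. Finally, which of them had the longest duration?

Cisuralian, Guadalupian, Lopingian, Pliocene, Pleistocene; total span 298.8883 Myr; longest is Cisuralian

From the excerpt: Pliocene 5.333–2.58; Pleistocene 2.58–0.0117; Lopingian 259.51–251.902; Cisuralian 298.9–273.01; Guadalupian 273.01–259.51 (Ma).
Larger Ma is earlier, so the oldest is Cisuralian and the youngest is Pleistocene; oldest to youngest: Cisuralian, Guadalupian, Lopingian, Pliocene, Pleistocene.
Oldest start 298.9 minus youngest end 0.0117 gives 298.8883 Myr overall.
Individual lengths (start − end): Cisuralian 25.89; Pliocene 2.753; Pleistocene 2.5683; Lopingian 7.608; Guadalupian 13.5. The largest is Cisuralian at 25.89 Myr.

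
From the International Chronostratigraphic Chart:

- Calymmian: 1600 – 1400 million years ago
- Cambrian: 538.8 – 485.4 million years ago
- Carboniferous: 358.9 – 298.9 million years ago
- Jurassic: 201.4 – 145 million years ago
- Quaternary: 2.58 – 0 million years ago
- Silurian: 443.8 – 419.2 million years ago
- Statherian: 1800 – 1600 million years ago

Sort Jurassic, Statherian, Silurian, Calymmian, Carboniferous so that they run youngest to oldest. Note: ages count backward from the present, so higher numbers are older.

Sorting by start age (ascending Ma, since larger Ma = older): Jurassic start 201.4, Carboniferous start 358.9, Silurian start 443.8, Calymmian start 1600, Statherian start 1800.

Jurassic, then Carboniferous, then Silurian, then Calymmian, then Statherian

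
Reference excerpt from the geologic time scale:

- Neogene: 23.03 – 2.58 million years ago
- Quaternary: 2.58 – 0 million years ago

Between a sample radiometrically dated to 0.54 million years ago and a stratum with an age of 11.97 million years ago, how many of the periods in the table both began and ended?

Checking each listed span, none has both start < 11.97 Ma and end > 0.54 Ma — every period straddles one of the two dates or lies outside them — so the count is 0.

0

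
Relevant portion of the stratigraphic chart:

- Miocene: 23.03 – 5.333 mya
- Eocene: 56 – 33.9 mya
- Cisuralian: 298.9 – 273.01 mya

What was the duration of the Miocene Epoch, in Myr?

17.697 million years

23.03 − 5.333 = 17.697 million years.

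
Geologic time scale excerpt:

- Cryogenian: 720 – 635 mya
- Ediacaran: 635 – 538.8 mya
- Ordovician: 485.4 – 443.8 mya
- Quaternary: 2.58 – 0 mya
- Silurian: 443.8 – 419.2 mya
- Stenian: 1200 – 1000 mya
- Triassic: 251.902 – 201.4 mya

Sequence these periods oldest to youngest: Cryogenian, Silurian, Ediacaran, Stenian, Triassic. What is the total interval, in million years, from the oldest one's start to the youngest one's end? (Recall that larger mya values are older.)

From the excerpt: Cryogenian 720–635; Silurian 443.8–419.2; Ediacaran 635–538.8; Stenian 1200–1000; Triassic 251.902–201.4 (Ma).
Larger Ma is earlier, so the oldest is Stenian and the youngest is Triassic; oldest to youngest: Stenian, Cryogenian, Ediacaran, Silurian, Triassic.
Oldest start 1200 minus youngest end 201.4 gives 998.6 Myr overall.

Stenian, Cryogenian, Ediacaran, Silurian, Triassic; total span 998.6 Myr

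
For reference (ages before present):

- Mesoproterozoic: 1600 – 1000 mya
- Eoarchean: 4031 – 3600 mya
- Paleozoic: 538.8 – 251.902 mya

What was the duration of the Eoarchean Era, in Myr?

4031 − 3600 = 431 million years.

431 million years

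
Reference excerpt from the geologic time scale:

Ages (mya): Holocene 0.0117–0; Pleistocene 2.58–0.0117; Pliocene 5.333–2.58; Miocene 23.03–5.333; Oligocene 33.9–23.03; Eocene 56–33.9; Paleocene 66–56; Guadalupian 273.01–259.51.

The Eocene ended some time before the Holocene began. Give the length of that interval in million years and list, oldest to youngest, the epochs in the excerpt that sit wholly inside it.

End of Eocene = 33.9 Ma; start of Holocene = 0.0117 Ma.
Gap = 33.9 − 0.0117 = 33.8883 Myr.
Epochs wholly inside 33.9–0.0117 Ma: Oligocene (33.9–23.03), Miocene (23.03–5.333), Pliocene (5.333–2.58), Pleistocene (2.58–0.0117).

33.8883 million years; Oligocene, Miocene, Pliocene, Pleistocene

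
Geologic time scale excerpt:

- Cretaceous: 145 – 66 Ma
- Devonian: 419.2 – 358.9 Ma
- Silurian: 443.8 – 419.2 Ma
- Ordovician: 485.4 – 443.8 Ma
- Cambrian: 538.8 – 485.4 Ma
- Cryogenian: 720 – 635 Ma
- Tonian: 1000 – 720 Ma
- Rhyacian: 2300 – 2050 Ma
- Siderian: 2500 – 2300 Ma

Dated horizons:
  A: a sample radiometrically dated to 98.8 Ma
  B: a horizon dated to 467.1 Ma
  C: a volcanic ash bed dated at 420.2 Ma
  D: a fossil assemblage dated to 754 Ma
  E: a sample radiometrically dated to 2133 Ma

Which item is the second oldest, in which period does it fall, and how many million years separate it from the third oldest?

Sorted oldest-first by Ma: E (2133), D (754), B (467.1), C (420.2), A (98.8).
The second oldest is D at 754 Ma, which lies in 1000–720 Ma: the Tonian.
The third oldest is B at 467.1 Ma; separation = |754 − 467.1| = 286.9 Myr.

D, in the Tonian; 286.9 million years to B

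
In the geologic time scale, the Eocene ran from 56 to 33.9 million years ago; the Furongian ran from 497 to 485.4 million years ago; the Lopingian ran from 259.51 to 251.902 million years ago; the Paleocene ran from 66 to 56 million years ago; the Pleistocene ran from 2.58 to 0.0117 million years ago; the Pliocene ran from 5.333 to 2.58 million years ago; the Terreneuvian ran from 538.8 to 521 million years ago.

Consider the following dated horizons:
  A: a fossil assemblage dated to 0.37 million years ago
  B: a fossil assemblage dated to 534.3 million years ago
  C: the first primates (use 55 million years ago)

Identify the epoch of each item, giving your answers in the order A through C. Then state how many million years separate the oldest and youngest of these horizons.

A: 0.37 Ma lies in 2.58–0.0117 Ma, so Pleistocene.
B: 534.3 Ma lies in 538.8–521 Ma, so Terreneuvian.
C: 55 Ma lies in 56–33.9 Ma, so Eocene.
Oldest = 534.3 Ma, youngest = 0.37 Ma → span 533.93 Myr.

A — Pleistocene; B — Terreneuvian; C — Eocene; span 533.93 million years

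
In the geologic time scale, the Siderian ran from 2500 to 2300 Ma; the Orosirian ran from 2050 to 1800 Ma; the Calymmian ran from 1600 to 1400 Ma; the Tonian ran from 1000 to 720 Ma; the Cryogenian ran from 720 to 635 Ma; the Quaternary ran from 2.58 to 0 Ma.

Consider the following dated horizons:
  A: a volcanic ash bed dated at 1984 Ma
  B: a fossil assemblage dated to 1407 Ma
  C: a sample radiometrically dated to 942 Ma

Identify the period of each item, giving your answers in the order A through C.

A: 1984 Ma lies in 2050–1800 Ma, so Orosirian.
B: 1407 Ma lies in 1600–1400 Ma, so Calymmian.
C: 942 Ma lies in 1000–720 Ma, so Tonian.

A — Orosirian; B — Calymmian; C — Tonian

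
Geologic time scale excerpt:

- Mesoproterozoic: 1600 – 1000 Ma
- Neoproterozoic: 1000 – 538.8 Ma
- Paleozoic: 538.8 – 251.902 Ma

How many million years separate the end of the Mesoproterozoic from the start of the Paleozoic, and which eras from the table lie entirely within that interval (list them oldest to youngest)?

The Mesoproterozoic closes at 1000 Ma and the Paleozoic opens at 538.8 Ma, so the interval is 1000 − 538.8 = 461.2 Myr.
An era fits inside if it starts at or after 1000 Ma and ends at or before 538.8 Ma; oldest first that gives Neoproterozoic.

461.2 million years; Neoproterozoic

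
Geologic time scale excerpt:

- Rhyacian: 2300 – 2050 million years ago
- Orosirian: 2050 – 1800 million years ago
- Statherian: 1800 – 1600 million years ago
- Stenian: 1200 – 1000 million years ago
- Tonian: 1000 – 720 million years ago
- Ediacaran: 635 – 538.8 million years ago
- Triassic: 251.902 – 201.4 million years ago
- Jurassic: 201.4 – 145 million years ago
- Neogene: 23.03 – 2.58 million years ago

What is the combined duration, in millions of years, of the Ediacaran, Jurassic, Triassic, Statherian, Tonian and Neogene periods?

703.552 million years

Duration is start − end for each: (635 − 538.8) + (201.4 − 145) + (251.902 − 201.4) + (1800 − 1600) + (1000 − 720) + (23.03 − 2.58).
That is 96.2 + 56.4 + 50.502 + 200 + 280 + 20.45, which totals 703.552 million years.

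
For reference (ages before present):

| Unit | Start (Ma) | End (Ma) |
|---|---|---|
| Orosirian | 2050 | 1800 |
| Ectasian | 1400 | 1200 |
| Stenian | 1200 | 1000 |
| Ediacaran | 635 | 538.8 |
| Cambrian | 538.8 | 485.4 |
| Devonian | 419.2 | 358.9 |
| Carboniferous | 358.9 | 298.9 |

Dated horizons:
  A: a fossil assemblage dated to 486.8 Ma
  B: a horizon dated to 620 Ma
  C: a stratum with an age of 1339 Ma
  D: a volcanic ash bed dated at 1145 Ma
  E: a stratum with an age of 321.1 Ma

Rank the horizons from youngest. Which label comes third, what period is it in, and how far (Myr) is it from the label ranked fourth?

B, in the Ediacaran; 525 million years to D

Sorted youngest-first by Ma: E (321.1), A (486.8), B (620), D (1145), C (1339).
The third youngest is B at 620 Ma, which lies in 635–538.8 Ma: the Ediacaran.
The fourth youngest is D at 1145 Ma; separation = |620 − 1145| = 525 Myr.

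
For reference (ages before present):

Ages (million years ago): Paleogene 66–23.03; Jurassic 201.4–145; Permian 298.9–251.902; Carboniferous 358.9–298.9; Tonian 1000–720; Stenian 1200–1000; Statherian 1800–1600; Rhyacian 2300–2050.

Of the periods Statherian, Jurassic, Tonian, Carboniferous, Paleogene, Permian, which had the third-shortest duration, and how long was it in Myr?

Jurassic, 56.4 million years

Durations: Statherian 200; Jurassic 56.4; Tonian 280; Carboniferous 60; Paleogene 42.97; Permian 46.998 Myr.
Sorted shortest-first: Paleogene (42.97), Permian (46.998), Jurassic (56.4), Carboniferous (60), Statherian (200), Tonian (280).
The third shortest is Jurassic at 56.4 Myr.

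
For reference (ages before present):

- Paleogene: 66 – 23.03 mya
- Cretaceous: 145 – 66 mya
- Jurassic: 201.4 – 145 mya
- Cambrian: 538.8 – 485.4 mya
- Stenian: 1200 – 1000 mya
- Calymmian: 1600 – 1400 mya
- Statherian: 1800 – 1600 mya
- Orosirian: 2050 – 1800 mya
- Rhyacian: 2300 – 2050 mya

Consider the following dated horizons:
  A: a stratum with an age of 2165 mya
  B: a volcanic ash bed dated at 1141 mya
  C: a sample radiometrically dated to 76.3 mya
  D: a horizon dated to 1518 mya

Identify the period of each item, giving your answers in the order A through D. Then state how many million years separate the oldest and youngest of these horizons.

A — Rhyacian; B — Stenian; C — Cretaceous; D — Calymmian; span 2088.7 million years

A: 2165 Ma lies in 2300–2050 Ma, so Rhyacian.
B: 1141 Ma lies in 1200–1000 Ma, so Stenian.
C: 76.3 Ma lies in 145–66 Ma, so Cretaceous.
D: 1518 Ma lies in 1600–1400 Ma, so Calymmian.
Oldest = 2165 Ma, youngest = 76.3 Ma → span 2088.7 Myr.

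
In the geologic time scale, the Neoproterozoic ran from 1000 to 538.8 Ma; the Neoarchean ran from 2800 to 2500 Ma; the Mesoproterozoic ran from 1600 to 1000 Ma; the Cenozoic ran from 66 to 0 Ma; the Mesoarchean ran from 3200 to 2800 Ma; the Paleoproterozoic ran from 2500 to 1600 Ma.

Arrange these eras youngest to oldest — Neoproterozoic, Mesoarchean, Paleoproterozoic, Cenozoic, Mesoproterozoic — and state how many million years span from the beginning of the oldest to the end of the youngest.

From the excerpt: Neoproterozoic 1000–538.8; Mesoarchean 3200–2800; Paleoproterozoic 2500–1600; Cenozoic 66–0; Mesoproterozoic 1600–1000 (Ma).
Larger Ma is earlier, so the oldest is Mesoarchean and the youngest is Cenozoic; youngest to oldest: Cenozoic, Neoproterozoic, Mesoproterozoic, Paleoproterozoic, Mesoarchean.
Oldest start 3200 minus youngest end 0 gives 3200 Myr overall.

Cenozoic, Neoproterozoic, Mesoproterozoic, Paleoproterozoic, Mesoarchean; total span 3200 Myr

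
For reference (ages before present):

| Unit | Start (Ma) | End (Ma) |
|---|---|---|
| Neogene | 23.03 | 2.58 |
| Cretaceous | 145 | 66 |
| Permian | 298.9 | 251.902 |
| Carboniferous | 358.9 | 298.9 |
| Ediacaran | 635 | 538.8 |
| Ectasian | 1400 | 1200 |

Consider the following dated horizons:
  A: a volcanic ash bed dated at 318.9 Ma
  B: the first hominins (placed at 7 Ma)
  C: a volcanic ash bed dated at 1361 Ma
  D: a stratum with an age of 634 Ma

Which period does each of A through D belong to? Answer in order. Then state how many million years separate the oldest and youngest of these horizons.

A: 318.9 Ma lies in 358.9–298.9 Ma, so Carboniferous.
B: 7 Ma lies in 23.03–2.58 Ma, so Neogene.
C: 1361 Ma lies in 1400–1200 Ma, so Ectasian.
D: 634 Ma lies in 635–538.8 Ma, so Ediacaran.
Oldest = 1361 Ma, youngest = 7 Ma → span 1354 Myr.

A — Carboniferous; B — Neogene; C — Ectasian; D — Ediacaran; span 1354 million years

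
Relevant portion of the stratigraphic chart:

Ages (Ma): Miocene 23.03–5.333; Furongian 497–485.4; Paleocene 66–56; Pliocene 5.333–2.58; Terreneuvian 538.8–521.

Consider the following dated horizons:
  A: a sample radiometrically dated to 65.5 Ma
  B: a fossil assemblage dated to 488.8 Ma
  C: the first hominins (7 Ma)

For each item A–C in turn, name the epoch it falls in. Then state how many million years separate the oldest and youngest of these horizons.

A — Paleocene; B — Furongian; C — Miocene; span 481.8 million years

A: 65.5 Ma lies in 66–56 Ma, so Paleocene.
B: 488.8 Ma lies in 497–485.4 Ma, so Furongian.
C: 7 Ma lies in 23.03–5.333 Ma, so Miocene.
Oldest = 488.8 Ma, youngest = 7 Ma → span 481.8 Myr.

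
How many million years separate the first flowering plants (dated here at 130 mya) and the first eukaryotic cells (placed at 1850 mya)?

1850 − 130 = 1720 million years.

1720 million years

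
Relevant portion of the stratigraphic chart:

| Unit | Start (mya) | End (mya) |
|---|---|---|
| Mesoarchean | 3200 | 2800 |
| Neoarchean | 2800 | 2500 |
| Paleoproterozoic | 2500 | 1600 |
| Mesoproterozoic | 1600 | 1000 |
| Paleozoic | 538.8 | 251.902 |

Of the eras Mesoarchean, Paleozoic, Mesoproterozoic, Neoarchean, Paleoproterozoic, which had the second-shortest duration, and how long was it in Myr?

Neoarchean, 300 million years

Start − end for each: Mesoarchean 3200 − 2800 = 400; Paleozoic 538.8 − 251.902 = 286.898; Mesoproterozoic 1600 − 1000 = 600; Neoarchean 2800 − 2500 = 300; Paleoproterozoic 2500 − 1600 = 900.
Ranking these from shortest: Paleozoic < Neoarchean < Mesoarchean < Mesoproterozoic < Paleoproterozoic.
Position 2 in that ranking is Neoarchean, which lasted 300 Myr.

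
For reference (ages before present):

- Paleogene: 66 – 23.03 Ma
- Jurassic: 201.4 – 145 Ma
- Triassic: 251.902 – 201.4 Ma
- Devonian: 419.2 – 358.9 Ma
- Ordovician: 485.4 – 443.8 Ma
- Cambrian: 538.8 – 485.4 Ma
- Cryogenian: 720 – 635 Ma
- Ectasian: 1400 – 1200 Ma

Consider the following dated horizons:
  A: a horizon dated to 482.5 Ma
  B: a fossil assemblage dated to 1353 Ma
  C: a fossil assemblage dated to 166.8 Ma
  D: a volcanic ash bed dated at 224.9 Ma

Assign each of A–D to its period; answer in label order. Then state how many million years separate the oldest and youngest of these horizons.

A: 482.5 Ma lies in 485.4–443.8 Ma, so Ordovician.
B: 1353 Ma lies in 1400–1200 Ma, so Ectasian.
C: 166.8 Ma lies in 201.4–145 Ma, so Jurassic.
D: 224.9 Ma lies in 251.902–201.4 Ma, so Triassic.
Oldest = 1353 Ma, youngest = 166.8 Ma → span 1186.2 Myr.

A — Ordovician; B — Ectasian; C — Jurassic; D — Triassic; span 1186.2 million years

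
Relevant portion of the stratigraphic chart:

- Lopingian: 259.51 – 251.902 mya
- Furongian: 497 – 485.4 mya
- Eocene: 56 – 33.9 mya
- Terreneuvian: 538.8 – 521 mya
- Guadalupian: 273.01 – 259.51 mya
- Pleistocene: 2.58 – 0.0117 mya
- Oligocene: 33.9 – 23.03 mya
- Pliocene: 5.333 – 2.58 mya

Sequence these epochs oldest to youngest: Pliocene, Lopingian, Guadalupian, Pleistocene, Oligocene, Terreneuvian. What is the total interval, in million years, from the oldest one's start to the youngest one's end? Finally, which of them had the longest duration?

Start ages (Ma): Terreneuvian 538.8, Guadalupian 273.01, Lopingian 259.51, Oligocene 33.9, Pliocene 5.333, Pleistocene 2.58.
Ordered oldest to youngest: Terreneuvian, Guadalupian, Lopingian, Oligocene, Pliocene, Pleistocene.
Span = 538.8 − 0.0117 = 538.7883 Myr.
Durations: Pliocene 2.753, Pleistocene 2.5683, Oligocene 10.87, Terreneuvian 17.8, Lopingian 7.608, Guadalupian 13.5 → longest is Terreneuvian (17.8 Myr).

Terreneuvian → Guadalupian → Lopingian → Oligocene → Pliocene → Pleistocene; total span 538.7883 Myr; longest is Terreneuvian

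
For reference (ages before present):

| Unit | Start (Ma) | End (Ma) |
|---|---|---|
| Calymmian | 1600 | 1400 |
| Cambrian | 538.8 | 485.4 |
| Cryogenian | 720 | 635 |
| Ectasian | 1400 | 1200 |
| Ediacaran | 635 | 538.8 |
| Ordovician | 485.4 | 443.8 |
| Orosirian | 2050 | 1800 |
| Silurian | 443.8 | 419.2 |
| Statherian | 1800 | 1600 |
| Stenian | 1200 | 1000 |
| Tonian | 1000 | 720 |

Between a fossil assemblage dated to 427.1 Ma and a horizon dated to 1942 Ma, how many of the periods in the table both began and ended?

9

The older date is 1942 Ma and the younger is 427.1 Ma.
Periods with start < 1942 and end > 427.1 Ma: Statherian (1800–1600), Calymmian (1600–1400), Ectasian (1400–1200), Stenian (1200–1000), Tonian (1000–720), Cryogenian (720–635), Ediacaran (635–538.8), Cambrian (538.8–485.4), Ordovician (485.4–443.8).
That is 9 complete periods.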